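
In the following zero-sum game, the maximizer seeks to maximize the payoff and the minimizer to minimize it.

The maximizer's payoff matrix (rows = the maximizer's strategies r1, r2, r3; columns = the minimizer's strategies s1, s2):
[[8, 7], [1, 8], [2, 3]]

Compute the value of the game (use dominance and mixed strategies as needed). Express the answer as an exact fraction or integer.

Row r3 is strictly dominated by row r1, so the maximizer never plays it.
The remaining 2×2 game on (r1, r2) × (s1, s2) has no saddle point. Let the maximizer play r1 with probability p; indifference gives 8p + (1−p) = 7p + 8(1−p), so p = 7/8.
Similarly the minimizer's optimal q on s1 is 1/8, and the value is 8·(1/8) + (7)·(7/8) = 57/8.

57/8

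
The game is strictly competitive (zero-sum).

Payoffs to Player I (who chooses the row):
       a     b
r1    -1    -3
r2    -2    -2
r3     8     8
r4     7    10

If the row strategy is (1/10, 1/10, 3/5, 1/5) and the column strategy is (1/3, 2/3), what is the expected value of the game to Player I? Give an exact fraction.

37/6

Against (1/3, 2/3), each row's expected payoff is r1: -7/3; r2: -2; r3: 8; r4: 9.
Taking the (1/10, 1/10, 3/5, 1/5)-weighted average: (1/10)·(-7/3) + (1/10)·(-2) + (3/5)·(8) + (1/5)·(9) = 37/6.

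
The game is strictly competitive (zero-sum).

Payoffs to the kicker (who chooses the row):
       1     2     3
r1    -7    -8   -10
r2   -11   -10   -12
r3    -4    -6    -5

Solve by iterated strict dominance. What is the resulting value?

-6

Column 1 is strictly dominated by 3 for the goalkeeper (-10<-7, -12<-11, -5<-4); eliminate 1.
Row r2 is strictly dominated by row r1 (-8>-10, -10>-12); eliminate r2.
Row r1 is strictly dominated by row r3 (-6>-8, -5>-10); eliminate r1.
Column 3 is strictly dominated by 2 for the goalkeeper (-6<-5); eliminate 3.
Only (r3, 2) remains, with payoff -6.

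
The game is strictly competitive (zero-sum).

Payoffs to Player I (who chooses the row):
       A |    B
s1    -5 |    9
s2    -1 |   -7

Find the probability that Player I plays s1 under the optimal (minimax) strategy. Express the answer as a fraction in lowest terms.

3/10

Row minima are -5 and -7, so Player I's maximin is -5; column maxima are -1 and 9, so Player II's minimax is -1. These differ, so the equilibrium is in mixed strategies.
Let Player I play s1 with probability p. Player II is indifferent when −5p − (1−p) = 9p − 7(1−p), giving p = 3/10.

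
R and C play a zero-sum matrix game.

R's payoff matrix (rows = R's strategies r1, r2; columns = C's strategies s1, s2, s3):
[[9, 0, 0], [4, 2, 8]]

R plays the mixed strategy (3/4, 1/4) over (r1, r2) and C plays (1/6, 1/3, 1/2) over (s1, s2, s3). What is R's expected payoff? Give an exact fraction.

59/24

Against (1/6, 1/3, 1/2), each row's expected payoff is r1: 3/2; r2: 16/3.
Taking the (3/4, 1/4)-weighted average: (3/4)·(3/2) + (1/4)·(16/3) = 59/24.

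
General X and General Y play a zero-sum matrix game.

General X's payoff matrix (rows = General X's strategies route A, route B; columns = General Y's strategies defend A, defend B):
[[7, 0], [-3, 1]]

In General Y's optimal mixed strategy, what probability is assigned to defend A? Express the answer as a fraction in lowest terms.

Row minima are 0 and -3, so General X's maximin is 0; column maxima are 7 and 1, so General Y's minimax is 1. These differ, so the equilibrium is in mixed strategies.
Let General Y play defend A with probability q. General X is indifferent when 7q = −3q + (1−q), giving q = 1/11.

1/11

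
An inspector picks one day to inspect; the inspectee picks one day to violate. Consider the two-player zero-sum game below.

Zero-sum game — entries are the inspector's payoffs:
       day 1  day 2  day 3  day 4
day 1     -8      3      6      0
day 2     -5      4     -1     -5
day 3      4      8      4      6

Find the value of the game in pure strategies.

4

Row minima: -8, -5, 4 → the inspector's maximin is 4.
Column maxima: 4, 8, 6, 6 → the inspectee's minimax is 4.
They coincide at (day 3, day 1), so the value is 4.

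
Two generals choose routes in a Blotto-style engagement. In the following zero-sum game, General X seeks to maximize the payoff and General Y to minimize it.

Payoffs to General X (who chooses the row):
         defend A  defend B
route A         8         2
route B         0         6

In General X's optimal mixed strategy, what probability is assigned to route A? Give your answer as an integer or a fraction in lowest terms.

Row minima are 2 and 0, so General X's maximin is 2; column maxima are 8 and 6, so General Y's minimax is 6. These differ, so the equilibrium is in mixed strategies.
Let General X play route A with probability p. General Y is indifferent when 8p = 2p + 6(1−p), giving p = 1/2.

1/2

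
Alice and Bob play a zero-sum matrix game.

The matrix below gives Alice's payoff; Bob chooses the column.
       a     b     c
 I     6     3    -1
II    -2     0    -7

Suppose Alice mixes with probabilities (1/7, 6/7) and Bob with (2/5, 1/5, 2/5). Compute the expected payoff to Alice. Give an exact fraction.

-19/7

Against (2/5, 1/5, 2/5), each row's expected payoff is I: 13/5; II: -18/5.
Taking the (1/7, 6/7)-weighted average: (1/7)·(13/5) + (6/7)·(-18/5) = -19/7.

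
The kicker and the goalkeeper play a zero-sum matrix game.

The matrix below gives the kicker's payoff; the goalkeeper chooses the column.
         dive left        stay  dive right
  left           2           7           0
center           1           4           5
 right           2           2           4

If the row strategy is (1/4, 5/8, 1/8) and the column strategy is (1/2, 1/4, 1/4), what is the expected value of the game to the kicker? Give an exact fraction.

87/32

Against (1/2, 1/4, 1/4), each row's expected payoff is left: 11/4; center: 11/4; right: 5/2.
Taking the (1/4, 5/8, 1/8)-weighted average: (1/4)·(11/4) + (5/8)·(11/4) + (1/8)·(5/2) = 87/32.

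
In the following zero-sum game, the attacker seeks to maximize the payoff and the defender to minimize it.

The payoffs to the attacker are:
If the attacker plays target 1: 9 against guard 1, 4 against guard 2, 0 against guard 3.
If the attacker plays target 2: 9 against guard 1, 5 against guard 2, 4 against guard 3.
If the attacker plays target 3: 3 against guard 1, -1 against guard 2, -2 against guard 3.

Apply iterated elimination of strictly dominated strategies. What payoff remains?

Column guard 1 is strictly dominated by guard 2 for the defender (4<9, 5<9, -1<3); eliminate guard 1.
Column guard 2 is strictly dominated by guard 3 for the defender (0<4, 4<5, -2<-1); eliminate guard 2.
Row target 1 is strictly dominated by row target 2 (4>0); eliminate target 1.
Row target 3 is strictly dominated by row target 2 (4>-2); eliminate target 3.
Only (target 2, guard 3) remains, with payoff 4.

4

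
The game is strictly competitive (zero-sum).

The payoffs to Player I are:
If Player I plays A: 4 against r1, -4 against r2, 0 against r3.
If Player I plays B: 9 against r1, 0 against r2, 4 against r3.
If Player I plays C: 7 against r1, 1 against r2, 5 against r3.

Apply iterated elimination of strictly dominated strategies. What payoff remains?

1

Row A is strictly dominated by row B (9>4, 0>-4, 4>0); eliminate A.
Column r1 is strictly dominated by r2 for Player II (0<9, 1<7); eliminate r1.
Column r3 is strictly dominated by r2 for Player II (0<4, 1<5); eliminate r3.
Row B is strictly dominated by row C (1>0); eliminate B.
Only (C, r2) remains, with payoff 1.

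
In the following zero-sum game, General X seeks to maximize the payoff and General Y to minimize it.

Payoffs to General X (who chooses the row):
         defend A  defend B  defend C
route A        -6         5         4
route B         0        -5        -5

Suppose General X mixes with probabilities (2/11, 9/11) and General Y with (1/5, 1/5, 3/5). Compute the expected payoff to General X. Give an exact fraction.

-158/55

Against (1/5, 1/5, 3/5), each row's expected payoff is route A: 11/5; route B: -4.
Taking the (2/11, 9/11)-weighted average: (2/11)·(11/5) + (9/11)·(-4) = -158/55.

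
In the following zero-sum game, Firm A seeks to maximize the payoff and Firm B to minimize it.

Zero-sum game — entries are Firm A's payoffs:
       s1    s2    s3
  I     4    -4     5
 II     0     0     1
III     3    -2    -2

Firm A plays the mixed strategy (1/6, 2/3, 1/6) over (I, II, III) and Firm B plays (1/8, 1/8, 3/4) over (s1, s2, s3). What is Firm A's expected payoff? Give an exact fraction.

43/48

Against (1/8, 1/8, 3/4), each row's expected payoff is I: 15/4; II: 3/4; III: -11/8.
Taking the (1/6, 2/3, 1/6)-weighted average: (1/6)·(15/4) + (2/3)·(3/4) + (1/6)·(-11/8) = 43/48.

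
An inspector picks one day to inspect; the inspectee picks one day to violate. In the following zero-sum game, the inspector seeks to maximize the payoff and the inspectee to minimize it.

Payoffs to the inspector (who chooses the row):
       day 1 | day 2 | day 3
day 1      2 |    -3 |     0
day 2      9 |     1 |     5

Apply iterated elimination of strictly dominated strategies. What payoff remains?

1

Row day 1 is strictly dominated by row day 2 (9>2, 1>-3, 5>0); eliminate day 1.
Column day 3 is strictly dominated by day 2 for the inspectee (1<5); eliminate day 3.
Column day 1 is strictly dominated by day 2 for the inspectee (1<9); eliminate day 1.
Only (day 2, day 2) remains, with payoff 1.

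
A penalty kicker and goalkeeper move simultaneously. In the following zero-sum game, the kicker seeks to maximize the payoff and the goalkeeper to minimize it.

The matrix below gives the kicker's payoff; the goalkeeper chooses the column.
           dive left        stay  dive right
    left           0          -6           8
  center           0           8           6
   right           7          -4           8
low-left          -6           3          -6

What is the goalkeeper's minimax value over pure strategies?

The worst case (largest entry) in each column is dive left: 7, stay: 8, dive right: 8.
The best (smallest) of these is 7.

7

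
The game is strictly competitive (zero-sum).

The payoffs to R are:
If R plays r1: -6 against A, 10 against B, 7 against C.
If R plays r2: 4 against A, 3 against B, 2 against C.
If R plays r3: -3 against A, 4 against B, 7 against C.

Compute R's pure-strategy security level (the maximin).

2

The worst-case payoff for each row is r1: -6, r2: 2, r3: -3.
The best of these is 2.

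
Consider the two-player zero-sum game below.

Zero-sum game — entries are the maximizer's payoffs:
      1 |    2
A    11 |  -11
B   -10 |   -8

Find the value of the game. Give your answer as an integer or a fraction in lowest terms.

-33/4

Row minima are -11 and -10, so the maximizer's maximin is -10; column maxima are 11 and -8, so the minimizer's minimax is -8. These differ, so the equilibrium is in mixed strategies.
Let the maximizer play A with probability p. The minimizer is indifferent when 11p − 10(1−p) = −11p − 8(1−p), giving p = 1/12.
Let the minimizer play 1 with probability q. The maximizer is indifferent when 11q − 11(1−q) = −10q − 8(1−q), giving q = 1/8.
The value is 11·(1/8) + (-11)·(7/8) = -33/4.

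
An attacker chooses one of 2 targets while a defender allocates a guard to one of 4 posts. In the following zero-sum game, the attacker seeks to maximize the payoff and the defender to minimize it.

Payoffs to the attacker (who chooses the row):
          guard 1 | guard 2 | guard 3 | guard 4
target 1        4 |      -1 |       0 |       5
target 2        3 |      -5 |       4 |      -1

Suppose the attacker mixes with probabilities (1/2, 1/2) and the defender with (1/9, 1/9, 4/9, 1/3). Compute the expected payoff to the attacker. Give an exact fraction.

29/18

Against (1/9, 1/9, 4/9, 1/3), each row's expected payoff is target 1: 2; target 2: 11/9.
Taking the (1/2, 1/2)-weighted average: (1/2)·(2) + (1/2)·(11/9) = 29/18.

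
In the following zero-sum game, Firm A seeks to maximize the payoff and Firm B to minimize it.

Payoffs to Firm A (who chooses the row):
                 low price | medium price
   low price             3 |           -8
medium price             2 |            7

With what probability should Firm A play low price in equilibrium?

5/16

Row minima are -8 and 2, so Firm A's maximin is 2; column maxima are 3 and 7, so Firm B's minimax is 3. These differ, so the equilibrium is in mixed strategies.
Let Firm A play low price with probability p. Firm B is indifferent when 3p + 2(1−p) = −8p + 7(1−p), giving p = 5/16.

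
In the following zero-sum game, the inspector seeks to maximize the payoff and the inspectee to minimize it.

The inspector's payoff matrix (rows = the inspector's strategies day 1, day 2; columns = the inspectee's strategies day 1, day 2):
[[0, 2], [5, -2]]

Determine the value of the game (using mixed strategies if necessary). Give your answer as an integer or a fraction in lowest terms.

10/9

Row minima are 0 and -2, so the inspector's maximin is 0; column maxima are 5 and 2, so the inspectee's minimax is 2. These differ, so the equilibrium is in mixed strategies.
Let the inspector play day 1 with probability p. The inspectee is indifferent when 5(1−p) = 2p − 2(1−p), giving p = 7/9.
Let the inspectee play day 1 with probability q. The inspector is indifferent when 2(1−q) = 5q − 2(1−q), giving q = 4/9.
The value is 0·(4/9) + (2)·(5/9) = 10/9.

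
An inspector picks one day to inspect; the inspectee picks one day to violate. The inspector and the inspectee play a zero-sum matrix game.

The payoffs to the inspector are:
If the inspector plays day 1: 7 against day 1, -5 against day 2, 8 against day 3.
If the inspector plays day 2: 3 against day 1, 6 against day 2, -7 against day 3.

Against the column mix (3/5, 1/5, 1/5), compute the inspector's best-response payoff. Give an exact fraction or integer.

24/5

day 1: (7)·(3/5) + (-5)·(1/5) + (8)·(1/5) = 24/5.
day 2: (3)·(3/5) + (6)·(1/5) + (-7)·(1/5) = 8/5.
The best pure response is day 1 with expected payoff 24/5.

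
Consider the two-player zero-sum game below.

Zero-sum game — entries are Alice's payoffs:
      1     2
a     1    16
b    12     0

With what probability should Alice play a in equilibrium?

4/9

Row minima are 1 and 0, so Alice's maximin is 1; column maxima are 12 and 16, so Bob's minimax is 12. These differ, so the equilibrium is in mixed strategies.
Let Alice play a with probability p. Bob is indifferent when p + 12(1−p) = 16p, giving p = 4/9.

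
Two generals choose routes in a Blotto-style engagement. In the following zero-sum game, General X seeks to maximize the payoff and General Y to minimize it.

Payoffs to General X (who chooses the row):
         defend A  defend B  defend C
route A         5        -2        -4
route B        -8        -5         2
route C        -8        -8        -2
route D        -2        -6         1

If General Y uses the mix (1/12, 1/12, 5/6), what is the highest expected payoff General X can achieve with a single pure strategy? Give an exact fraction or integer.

route A: (5)·(1/12) + (-2)·(1/12) + (-4)·(5/6) = -37/12.
route B: (-8)·(1/12) + (-5)·(1/12) + (2)·(5/6) = 7/12.
route C: (-8)·(1/12) + (-8)·(1/12) + (-2)·(5/6) = -3.
route D: (-2)·(1/12) + (-6)·(1/12) + (1)·(5/6) = 1/6.
The best pure response is route B with expected payoff 7/12.

7/12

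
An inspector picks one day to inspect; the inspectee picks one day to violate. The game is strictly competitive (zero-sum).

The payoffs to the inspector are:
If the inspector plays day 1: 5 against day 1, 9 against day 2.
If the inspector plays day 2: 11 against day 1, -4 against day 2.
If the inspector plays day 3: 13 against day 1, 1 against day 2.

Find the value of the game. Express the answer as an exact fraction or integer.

7

Row day 2 is strictly dominated by row day 3, so the inspector never plays it.
The remaining 2×2 game on (day 1, day 3) × (day 1, day 2) has no saddle point. Let the inspector play day 1 with probability p; indifference gives 5p + 13(1−p) = 9p + (1−p), so p = 3/4.
Similarly the inspectee's optimal q on day 1 is 1/2, and the value is 5·(1/2) + (9)·(1/2) = 7.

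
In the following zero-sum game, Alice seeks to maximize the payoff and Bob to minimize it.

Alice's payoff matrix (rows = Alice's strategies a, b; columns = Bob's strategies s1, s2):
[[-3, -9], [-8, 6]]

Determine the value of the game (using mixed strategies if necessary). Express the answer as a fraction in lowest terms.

Row minima are -9 and -8, so Alice's maximin is -8; column maxima are -3 and 6, so Bob's minimax is -3. These differ, so the equilibrium is in mixed strategies.
Let Alice play a with probability p. Bob is indifferent when −3p − 8(1−p) = −9p + 6(1−p), giving p = 7/10.
Let Bob play s1 with probability q. Alice is indifferent when −3q − 9(1−q) = −8q + 6(1−q), giving q = 3/4.
The value is -3·(3/4) + (-9)·(1/4) = -9/2.

-9/2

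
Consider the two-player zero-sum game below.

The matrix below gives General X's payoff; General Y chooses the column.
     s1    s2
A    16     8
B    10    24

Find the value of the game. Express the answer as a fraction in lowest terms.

Row minima are 8 and 10, so General X's maximin is 10; column maxima are 16 and 24, so General Y's minimax is 16. These differ, so the equilibrium is in mixed strategies.
Let General X play A with probability p. General Y is indifferent when 16p + 10(1−p) = 8p + 24(1−p), giving p = 7/11.
Let General Y play s1 with probability q. General X is indifferent when 16q + 8(1−q) = 10q + 24(1−q), giving q = 8/11.
The value is 16·(8/11) + (8)·(3/11) = 152/11.

152/11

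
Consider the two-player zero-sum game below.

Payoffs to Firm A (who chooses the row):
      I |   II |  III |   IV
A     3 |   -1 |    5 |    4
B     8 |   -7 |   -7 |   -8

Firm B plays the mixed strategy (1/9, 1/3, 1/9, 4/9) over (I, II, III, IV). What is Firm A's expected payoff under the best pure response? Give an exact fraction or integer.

7/3

A: (3)·(1/9) + (-1)·(1/3) + (5)·(1/9) + (4)·(4/9) = 7/3.
B: (8)·(1/9) + (-7)·(1/3) + (-7)·(1/9) + (-8)·(4/9) = -52/9.
The best pure response is A with expected payoff 7/3.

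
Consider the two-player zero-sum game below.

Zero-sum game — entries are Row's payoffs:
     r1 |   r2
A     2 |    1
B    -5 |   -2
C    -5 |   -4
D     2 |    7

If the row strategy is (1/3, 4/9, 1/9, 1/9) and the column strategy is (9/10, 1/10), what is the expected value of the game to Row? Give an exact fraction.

-31/18

Against (9/10, 1/10), each row's expected payoff is A: 19/10; B: -47/10; C: -49/10; D: 5/2.
Taking the (1/3, 4/9, 1/9, 1/9)-weighted average: (1/3)·(19/10) + (4/9)·(-47/10) + (1/9)·(-49/10) + (1/9)·(5/2) = -31/18.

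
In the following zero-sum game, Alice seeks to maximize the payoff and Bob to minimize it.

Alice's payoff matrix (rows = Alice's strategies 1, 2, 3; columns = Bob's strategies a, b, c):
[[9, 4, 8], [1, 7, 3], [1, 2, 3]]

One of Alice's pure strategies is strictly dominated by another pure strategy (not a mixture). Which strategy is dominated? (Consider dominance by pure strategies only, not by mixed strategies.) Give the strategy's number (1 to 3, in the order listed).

Compare 3 with 1: 9 > 1, 4 > 2, 8 > 3.
So 1 strictly dominates 3 for Alice; 3 is strictly dominated.

3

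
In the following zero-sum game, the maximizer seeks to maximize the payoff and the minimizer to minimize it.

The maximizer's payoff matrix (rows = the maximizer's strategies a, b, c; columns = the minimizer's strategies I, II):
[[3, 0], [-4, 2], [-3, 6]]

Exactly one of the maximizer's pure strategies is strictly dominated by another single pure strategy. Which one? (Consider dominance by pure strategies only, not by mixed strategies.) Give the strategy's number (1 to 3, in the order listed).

2

Compare b with c: -3 > -4, 6 > 2.
So c strictly dominates b for the maximizer; b is strictly dominated.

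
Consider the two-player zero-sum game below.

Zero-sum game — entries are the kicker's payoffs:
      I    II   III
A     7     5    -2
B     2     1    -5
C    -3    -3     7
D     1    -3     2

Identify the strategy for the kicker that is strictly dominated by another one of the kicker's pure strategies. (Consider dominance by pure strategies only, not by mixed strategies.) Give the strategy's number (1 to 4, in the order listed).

2

Compare B with A: 7 > 2, 5 > 1, -2 > -5.
So A strictly dominates B for the kicker; B is strictly dominated.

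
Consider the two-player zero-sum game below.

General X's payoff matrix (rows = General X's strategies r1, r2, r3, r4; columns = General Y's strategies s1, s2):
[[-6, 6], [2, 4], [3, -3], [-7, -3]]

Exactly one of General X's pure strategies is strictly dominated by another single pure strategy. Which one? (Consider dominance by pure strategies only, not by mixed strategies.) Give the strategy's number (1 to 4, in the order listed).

4

Compare r4 with r1: -6 > -7, 6 > -3.
So r1 strictly dominates r4 for General X; r4 is strictly dominated.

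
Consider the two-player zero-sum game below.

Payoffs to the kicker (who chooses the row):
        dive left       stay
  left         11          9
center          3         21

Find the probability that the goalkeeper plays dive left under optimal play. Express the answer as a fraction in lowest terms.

Row minima are 9 and 3, so the kicker's maximin is 9; column maxima are 11 and 21, so the goalkeeper's minimax is 11. These differ, so the equilibrium is in mixed strategies.
Let the goalkeeper play dive left with probability q. The kicker is indifferent when 11q + 9(1−q) = 3q + 21(1−q), giving q = 3/5.

3/5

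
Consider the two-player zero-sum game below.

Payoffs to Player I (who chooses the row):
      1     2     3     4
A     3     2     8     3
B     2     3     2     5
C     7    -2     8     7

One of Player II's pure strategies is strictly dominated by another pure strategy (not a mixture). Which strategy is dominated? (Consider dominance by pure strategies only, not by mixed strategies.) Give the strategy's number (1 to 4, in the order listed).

4

Player II prefers columns that give Player I less. Compare 4 with 2: 2 < 3, 3 < 5, -2 < 7.
So 2 strictly dominates 4 for Player II; 4 is strictly dominated.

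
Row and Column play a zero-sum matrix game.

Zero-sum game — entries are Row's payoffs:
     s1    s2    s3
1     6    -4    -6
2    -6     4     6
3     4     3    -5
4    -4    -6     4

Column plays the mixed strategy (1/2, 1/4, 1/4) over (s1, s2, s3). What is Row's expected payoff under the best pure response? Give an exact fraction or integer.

3/2

1: (6)·(1/2) + (-4)·(1/4) + (-6)·(1/4) = 1/2.
2: (-6)·(1/2) + (4)·(1/4) + (6)·(1/4) = -1/2.
3: (4)·(1/2) + (3)·(1/4) + (-5)·(1/4) = 3/2.
4: (-4)·(1/2) + (-6)·(1/4) + (4)·(1/4) = -5/2.
The best pure response is 3 with expected payoff 3/2.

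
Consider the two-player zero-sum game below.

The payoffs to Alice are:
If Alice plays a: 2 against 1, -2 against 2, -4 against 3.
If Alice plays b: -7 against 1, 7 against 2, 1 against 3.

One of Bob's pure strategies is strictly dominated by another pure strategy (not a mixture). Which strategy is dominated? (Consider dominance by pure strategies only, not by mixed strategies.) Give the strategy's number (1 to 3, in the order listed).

2

Bob prefers columns that give Alice less. Compare 2 with 3: -4 < -2, 1 < 7.
So 3 strictly dominates 2 for Bob; 2 is strictly dominated.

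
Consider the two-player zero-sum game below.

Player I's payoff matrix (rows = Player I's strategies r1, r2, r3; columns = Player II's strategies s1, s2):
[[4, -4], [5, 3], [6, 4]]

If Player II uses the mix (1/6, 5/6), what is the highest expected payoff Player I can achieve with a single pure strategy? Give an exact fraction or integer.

r1: (4)·(1/6) + (-4)·(5/6) = -8/3.
r2: (5)·(1/6) + (3)·(5/6) = 10/3.
r3: (6)·(1/6) + (4)·(5/6) = 13/3.
The best pure response is r3 with expected payoff 13/3.

13/3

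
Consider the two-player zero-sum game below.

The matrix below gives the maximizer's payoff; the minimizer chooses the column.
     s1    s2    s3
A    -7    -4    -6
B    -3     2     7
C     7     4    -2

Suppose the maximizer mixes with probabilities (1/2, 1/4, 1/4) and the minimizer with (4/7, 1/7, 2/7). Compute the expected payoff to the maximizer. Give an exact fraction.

Against (4/7, 1/7, 2/7), each row's expected payoff is A: -44/7; B: 4/7; C: 4.
Taking the (1/2, 1/4, 1/4)-weighted average: (1/2)·(-44/7) + (1/4)·(4/7) + (1/4)·(4) = -2.

-2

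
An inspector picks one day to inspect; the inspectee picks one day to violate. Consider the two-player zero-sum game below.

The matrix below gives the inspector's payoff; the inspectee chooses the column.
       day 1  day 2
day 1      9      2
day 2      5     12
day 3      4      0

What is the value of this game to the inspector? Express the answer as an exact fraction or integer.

7

Row day 3 is strictly dominated by row day 1, so the inspector never plays it.
The remaining 2×2 game on (day 1, day 2) × (day 1, day 2) has no saddle point. Let the inspector play day 1 with probability p; indifference gives 9p + 5(1−p) = 2p + 12(1−p), so p = 1/2.
Similarly the inspectee's optimal q on day 1 is 5/7, and the value is 9·(5/7) + (2)·(2/7) = 7.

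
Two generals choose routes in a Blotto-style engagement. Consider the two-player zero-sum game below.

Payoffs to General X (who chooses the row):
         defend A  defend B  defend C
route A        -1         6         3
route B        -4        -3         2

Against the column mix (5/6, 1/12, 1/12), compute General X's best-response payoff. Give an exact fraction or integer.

route A: (-1)·(5/6) + (6)·(1/12) + (3)·(1/12) = -1/12.
route B: (-4)·(5/6) + (-3)·(1/12) + (2)·(1/12) = -41/12.
The best pure response is route A with expected payoff -1/12.

-1/12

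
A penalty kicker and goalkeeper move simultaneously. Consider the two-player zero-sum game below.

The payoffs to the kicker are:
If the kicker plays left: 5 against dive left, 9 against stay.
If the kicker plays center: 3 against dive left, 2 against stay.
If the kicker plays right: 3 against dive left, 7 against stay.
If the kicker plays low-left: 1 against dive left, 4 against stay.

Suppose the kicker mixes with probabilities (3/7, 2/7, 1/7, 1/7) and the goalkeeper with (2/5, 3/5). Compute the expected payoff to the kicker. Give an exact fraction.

176/35

Against (2/5, 3/5), each row's expected payoff is left: 37/5; center: 12/5; right: 27/5; low-left: 14/5.
Taking the (3/7, 2/7, 1/7, 1/7)-weighted average: (3/7)·(37/5) + (2/7)·(12/5) + (1/7)·(27/5) + (1/7)·(14/5) = 176/35.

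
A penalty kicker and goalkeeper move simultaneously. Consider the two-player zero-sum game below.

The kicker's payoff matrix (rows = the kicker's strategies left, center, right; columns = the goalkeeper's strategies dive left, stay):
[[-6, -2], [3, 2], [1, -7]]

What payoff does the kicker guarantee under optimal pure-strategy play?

2

Row minima: -6, 2, -7 → the kicker's maximin is 2.
Column maxima: 3, 2 → the goalkeeper's minimax is 2.
They coincide at (center, stay), so the value is 2.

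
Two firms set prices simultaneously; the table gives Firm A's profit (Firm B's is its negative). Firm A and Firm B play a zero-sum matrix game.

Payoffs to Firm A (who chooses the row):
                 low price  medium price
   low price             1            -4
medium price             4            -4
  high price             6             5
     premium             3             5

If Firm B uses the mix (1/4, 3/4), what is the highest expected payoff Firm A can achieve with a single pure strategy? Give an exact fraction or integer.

low price: (1)·(1/4) + (-4)·(3/4) = -11/4.
medium price: (4)·(1/4) + (-4)·(3/4) = -2.
high price: (6)·(1/4) + (5)·(3/4) = 21/4.
premium: (3)·(1/4) + (5)·(3/4) = 9/2.
The best pure response is high price with expected payoff 21/4.

21/4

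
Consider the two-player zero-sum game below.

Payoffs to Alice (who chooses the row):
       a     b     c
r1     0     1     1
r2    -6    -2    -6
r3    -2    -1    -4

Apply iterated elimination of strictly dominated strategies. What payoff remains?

0

Row r3 is strictly dominated by row r1 (0>-2, 1>-1, 1>-4); eliminate r3.
Row r2 is strictly dominated by row r1 (0>-6, 1>-2, 1>-6); eliminate r2.
Column b is strictly dominated by a for Bob (0<1); eliminate b.
Column c is strictly dominated by a for Bob (0<1); eliminate c.
Only (r1, a) remains, with payoff 0.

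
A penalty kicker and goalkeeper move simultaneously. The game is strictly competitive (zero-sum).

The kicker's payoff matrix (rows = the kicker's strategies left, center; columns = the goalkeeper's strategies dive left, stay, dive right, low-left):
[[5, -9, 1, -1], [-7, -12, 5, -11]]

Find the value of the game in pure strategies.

Row minima: -9, -12 → the kicker's maximin is -9.
Column maxima: 5, -9, 5, -1 → the goalkeeper's minimax is -9.
They coincide at (left, stay), so the value is -9.

-9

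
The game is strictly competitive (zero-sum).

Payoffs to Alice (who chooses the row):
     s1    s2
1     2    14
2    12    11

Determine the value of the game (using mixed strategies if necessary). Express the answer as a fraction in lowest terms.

146/13

Row minima are 2 and 11, so Alice's maximin is 11; column maxima are 12 and 14, so Bob's minimax is 12. These differ, so the equilibrium is in mixed strategies.
Let Alice play 1 with probability p. Bob is indifferent when 2p + 12(1−p) = 14p + 11(1−p), giving p = 1/13.
Let Bob play s1 with probability q. Alice is indifferent when 2q + 14(1−q) = 12q + 11(1−q), giving q = 3/13.
The value is 2·(3/13) + (14)·(10/13) = 146/13.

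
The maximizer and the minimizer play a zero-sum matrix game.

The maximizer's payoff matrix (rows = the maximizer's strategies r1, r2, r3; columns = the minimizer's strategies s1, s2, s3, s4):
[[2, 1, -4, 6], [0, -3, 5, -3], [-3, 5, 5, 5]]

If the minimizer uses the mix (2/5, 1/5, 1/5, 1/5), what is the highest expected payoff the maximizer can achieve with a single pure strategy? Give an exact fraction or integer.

9/5

r1: (2)·(2/5) + (1)·(1/5) + (-4)·(1/5) + (6)·(1/5) = 7/5.
r2: (0)·(2/5) + (-3)·(1/5) + (5)·(1/5) + (-3)·(1/5) = -1/5.
r3: (-3)·(2/5) + (5)·(1/5) + (5)·(1/5) + (5)·(1/5) = 9/5.
The best pure response is r3 with expected payoff 9/5.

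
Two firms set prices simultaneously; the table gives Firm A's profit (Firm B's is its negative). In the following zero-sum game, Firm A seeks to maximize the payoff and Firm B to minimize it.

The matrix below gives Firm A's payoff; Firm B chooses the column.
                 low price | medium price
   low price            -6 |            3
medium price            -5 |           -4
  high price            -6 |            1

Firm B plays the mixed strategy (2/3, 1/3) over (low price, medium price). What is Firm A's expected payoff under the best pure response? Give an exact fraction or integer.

-3

low price: (-6)·(2/3) + (3)·(1/3) = -3.
medium price: (-5)·(2/3) + (-4)·(1/3) = -14/3.
high price: (-6)·(2/3) + (1)·(1/3) = -11/3.
The best pure response is low price with expected payoff -3.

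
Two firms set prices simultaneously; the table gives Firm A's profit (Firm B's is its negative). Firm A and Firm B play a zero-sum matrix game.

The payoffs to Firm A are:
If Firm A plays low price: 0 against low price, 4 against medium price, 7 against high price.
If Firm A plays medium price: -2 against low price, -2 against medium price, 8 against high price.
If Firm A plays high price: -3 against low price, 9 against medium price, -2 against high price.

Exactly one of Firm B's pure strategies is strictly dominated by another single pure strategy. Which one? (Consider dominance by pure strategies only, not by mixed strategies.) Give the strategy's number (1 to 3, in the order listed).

Firm B prefers columns that give Firm A less. Compare high price with low price: 0 < 7, -2 < 8, -3 < -2.
So low price strictly dominates high price for Firm B; high price is strictly dominated.

3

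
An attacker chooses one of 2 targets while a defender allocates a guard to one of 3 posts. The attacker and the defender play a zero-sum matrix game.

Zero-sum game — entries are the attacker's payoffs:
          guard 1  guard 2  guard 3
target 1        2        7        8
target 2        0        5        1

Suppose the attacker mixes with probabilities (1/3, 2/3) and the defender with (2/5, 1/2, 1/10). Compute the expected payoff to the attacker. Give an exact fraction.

Against (2/5, 1/2, 1/10), each row's expected payoff is target 1: 51/10; target 2: 13/5.
Taking the (1/3, 2/3)-weighted average: (1/3)·(51/10) + (2/3)·(13/5) = 103/30.

103/30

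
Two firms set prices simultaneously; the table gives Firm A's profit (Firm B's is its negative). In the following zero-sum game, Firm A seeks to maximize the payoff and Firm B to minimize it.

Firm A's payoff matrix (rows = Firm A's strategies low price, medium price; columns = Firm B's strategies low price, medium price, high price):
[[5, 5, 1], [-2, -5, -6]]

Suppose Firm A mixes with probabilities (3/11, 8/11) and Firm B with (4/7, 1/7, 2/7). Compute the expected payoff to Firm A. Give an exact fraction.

Against (4/7, 1/7, 2/7), each row's expected payoff is low price: 27/7; medium price: -25/7.
Taking the (3/11, 8/11)-weighted average: (3/11)·(27/7) + (8/11)·(-25/7) = -17/11.

-17/11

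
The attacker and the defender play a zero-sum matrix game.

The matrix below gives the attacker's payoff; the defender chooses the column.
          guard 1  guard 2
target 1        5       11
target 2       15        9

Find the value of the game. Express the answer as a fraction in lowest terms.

Row minima are 5 and 9, so the attacker's maximin is 9; column maxima are 15 and 11, so the defender's minimax is 11. These differ, so the equilibrium is in mixed strategies.
Let the attacker play target 1 with probability p. The defender is indifferent when 5p + 15(1−p) = 11p + 9(1−p), giving p = 1/2.
Let the defender play guard 1 with probability q. The attacker is indifferent when 5q + 11(1−q) = 15q + 9(1−q), giving q = 1/6.
The value is 5·(1/6) + (11)·(5/6) = 10.

10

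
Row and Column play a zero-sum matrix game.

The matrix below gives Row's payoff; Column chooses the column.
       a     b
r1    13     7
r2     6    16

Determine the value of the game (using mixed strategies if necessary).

Row minima are 7 and 6, so Row's maximin is 7; column maxima are 13 and 16, so Column's minimax is 13. These differ, so the equilibrium is in mixed strategies.
Let Row play r1 with probability p. Column is indifferent when 13p + 6(1−p) = 7p + 16(1−p), giving p = 5/8.
Let Column play a with probability q. Row is indifferent when 13q + 7(1−q) = 6q + 16(1−q), giving q = 9/16.
The value is 13·(9/16) + (7)·(7/16) = 83/8.

83/8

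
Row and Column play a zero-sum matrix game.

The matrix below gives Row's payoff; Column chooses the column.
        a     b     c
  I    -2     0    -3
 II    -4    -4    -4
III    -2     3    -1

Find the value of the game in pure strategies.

Row minima: -3, -4, -2 → Row's maximin is -2.
Column maxima: -2, 3, -1 → Column's minimax is -2.
They coincide at (III, a), so the value is -2.

-2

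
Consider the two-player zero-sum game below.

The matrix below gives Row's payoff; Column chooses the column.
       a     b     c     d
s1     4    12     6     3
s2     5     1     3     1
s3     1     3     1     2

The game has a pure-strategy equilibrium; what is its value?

3

Row minima: 3, 1, 1 → Row's maximin is 3.
Column maxima: 5, 12, 6, 3 → Column's minimax is 3.
They coincide at (s1, d), so the value is 3.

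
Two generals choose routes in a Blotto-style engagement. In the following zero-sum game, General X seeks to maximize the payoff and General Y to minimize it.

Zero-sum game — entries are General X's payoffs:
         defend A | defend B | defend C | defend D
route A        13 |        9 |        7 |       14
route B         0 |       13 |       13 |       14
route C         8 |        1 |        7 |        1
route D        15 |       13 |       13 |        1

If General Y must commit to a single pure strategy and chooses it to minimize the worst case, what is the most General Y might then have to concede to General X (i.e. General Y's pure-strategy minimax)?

13

The worst case (largest entry) in each column is defend A: 15, defend B: 13, defend C: 13, defend D: 14.
The best (smallest) of these is 13.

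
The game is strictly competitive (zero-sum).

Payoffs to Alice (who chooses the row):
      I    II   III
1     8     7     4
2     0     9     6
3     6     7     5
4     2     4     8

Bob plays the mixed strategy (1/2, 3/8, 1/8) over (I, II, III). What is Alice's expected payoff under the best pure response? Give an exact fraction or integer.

1: (8)·(1/2) + (7)·(3/8) + (4)·(1/8) = 57/8.
2: (0)·(1/2) + (9)·(3/8) + (6)·(1/8) = 33/8.
3: (6)·(1/2) + (7)·(3/8) + (5)·(1/8) = 25/4.
4: (2)·(1/2) + (4)·(3/8) + (8)·(1/8) = 7/2.
The best pure response is 1 with expected payoff 57/8.

57/8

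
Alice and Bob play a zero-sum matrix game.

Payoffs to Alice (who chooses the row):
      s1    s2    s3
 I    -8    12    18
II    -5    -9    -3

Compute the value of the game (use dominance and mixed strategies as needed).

Column s3 is strictly dominated by s2 for Bob (it gives Alice more in every row).
The remaining 2×2 game on (I, II) × (s1, s2) has no saddle point. Let Alice play I with probability p; indifference gives −8p − 5(1−p) = 12p − 9(1−p), so p = 1/6.
Similarly Bob's optimal q on s1 is 7/8, and the value is -8·(7/8) + (12)·(1/8) = -11/2.

-11/2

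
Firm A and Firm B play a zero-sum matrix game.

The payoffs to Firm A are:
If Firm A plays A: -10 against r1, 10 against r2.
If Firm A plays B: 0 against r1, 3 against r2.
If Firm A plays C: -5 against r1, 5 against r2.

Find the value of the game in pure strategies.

0

Row minima: -10, 0, -5 → Firm A's maximin is 0.
Column maxima: 0, 10 → Firm B's minimax is 0.
They coincide at (B, r1), so the value is 0.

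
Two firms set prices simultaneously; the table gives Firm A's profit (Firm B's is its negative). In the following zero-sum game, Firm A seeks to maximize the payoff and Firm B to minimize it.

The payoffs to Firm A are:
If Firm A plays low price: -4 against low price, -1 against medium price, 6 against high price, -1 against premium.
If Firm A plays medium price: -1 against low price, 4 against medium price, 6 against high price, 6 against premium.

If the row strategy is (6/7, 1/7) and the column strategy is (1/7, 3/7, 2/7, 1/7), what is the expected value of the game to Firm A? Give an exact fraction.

Against (1/7, 3/7, 2/7, 1/7), each row's expected payoff is low price: 4/7; medium price: 29/7.
Taking the (6/7, 1/7)-weighted average: (6/7)·(4/7) + (1/7)·(29/7) = 53/49.

53/49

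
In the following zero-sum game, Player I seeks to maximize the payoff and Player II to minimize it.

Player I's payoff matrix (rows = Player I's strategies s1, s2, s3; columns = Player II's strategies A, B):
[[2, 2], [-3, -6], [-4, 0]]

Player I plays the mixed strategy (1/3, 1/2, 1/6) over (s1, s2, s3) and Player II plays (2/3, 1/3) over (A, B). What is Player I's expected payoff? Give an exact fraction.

-16/9

Against (2/3, 1/3), each row's expected payoff is s1: 2; s2: -4; s3: -8/3.
Taking the (1/3, 1/2, 1/6)-weighted average: (1/3)·(2) + (1/2)·(-4) + (1/6)·(-8/3) = -16/9.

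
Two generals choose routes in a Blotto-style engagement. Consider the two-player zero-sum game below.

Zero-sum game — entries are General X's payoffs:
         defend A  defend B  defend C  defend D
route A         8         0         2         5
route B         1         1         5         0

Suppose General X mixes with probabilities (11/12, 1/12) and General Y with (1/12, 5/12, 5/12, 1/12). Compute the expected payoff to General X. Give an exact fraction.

Against (1/12, 5/12, 5/12, 1/12), each row's expected payoff is route A: 23/12; route B: 31/12.
Taking the (11/12, 1/12)-weighted average: (11/12)·(23/12) + (1/12)·(31/12) = 71/36.

71/36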